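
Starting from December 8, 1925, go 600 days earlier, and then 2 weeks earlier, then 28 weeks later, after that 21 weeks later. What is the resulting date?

March 12, 1925

Going back 600 days from December 8, 1925:
Going back 8 days from December 8, 1925 reaches the end of the previous month; 600 − 8 = 592 left.
November 1925 has 30 days: 592 − 30 = 562 left.
October 1925 has 31 days: 562 − 31 = 531 left.
September 1925 has 30 days: 531 − 30 = 501 left.
August 1925 has 31 days: 501 − 31 = 470 left.
July 1925 has 31 days: 470 − 31 = 439 left.
June 1925 has 30 days: 439 − 30 = 409 left.
May 1925 has 31 days: 409 − 31 = 378 left.
April 1925 has 30 days: 378 − 30 = 348 left.
March 1925 has 31 days: 348 − 31 = 317 left.
February 1925 has 28 days (1925 is not a leap year): 317 − 28 = 289 left.
January 1925 has 31 days: 289 − 31 = 258 left.
December 1924 has 31 days: 258 − 31 = 227 left.
November 1924 has 30 days: 227 − 30 = 197 left.
October 1924 has 31 days: 197 − 31 = 166 left.
September 1924 has 30 days: 166 − 30 = 136 left.
August 1924 has 31 days: 136 − 31 = 105 left.
July 1924 has 31 days: 105 − 31 = 74 left.
June 1924 has 30 days: 74 − 30 = 44 left.
May 1924 has 31 days: 44 − 31 = 13 left.
April 1924 has 30 days; 30 − 13 = 17 → April 17, 1924.
Going back 2 weeks (= 14 days) from April 17, 1924:
17 − 14 = 3, still in April 1924.
Counting forward 28 weeks (= 196 days) from April 3, 1924:
April has 30 days, so 30 − 3 = 27 days remain after April 3, 1924; 196 − 27 = 169 left.
May 1924 has 31 days: 169 − 31 = 138 left.
June 1924 has 30 days: 138 − 30 = 108 left.
July 1924 has 31 days: 108 − 31 = 77 left.
August 1924 has 31 days: 77 − 31 = 46 left.
September 1924 has 30 days: 46 − 30 = 16 left.
16 days into October 1924 → October 16, 1924.
Counting forward 21 weeks (= 147 days) from October 16, 1924:
October has 31 days, so 31 − 16 = 15 days remain after October 16, 1924; 147 − 15 = 132 left.
November 1924 has 30 days: 132 − 30 = 102 left.
December 1924 has 31 days: 102 − 31 = 71 left.
January 1925 has 31 days: 71 − 31 = 40 left.
February 1925 has 28 days (1925 is not a leap year): 40 − 28 = 12 left.
12 days into March 1925 → March 12, 1925.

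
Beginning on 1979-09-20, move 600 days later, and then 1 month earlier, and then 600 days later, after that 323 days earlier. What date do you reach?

Advancing 600 days from September 20, 1979:
September has 30 days, so 30 − 20 = 10 days remain after September 20, 1979; 600 − 10 = 590 left.
October 1979 has 31 days: 590 − 31 = 559 left.
November 1979 has 30 days: 559 − 30 = 529 left.
December 1979 has 31 days: 529 − 31 = 498 left.
January 1980 has 31 days: 498 − 31 = 467 left.
February 1980 has 29 days (1980 is a leap year): 467 − 29 = 438 left.
March 1980 has 31 days: 438 − 31 = 407 left.
April 1980 has 30 days: 407 − 30 = 377 left.
May 1980 has 31 days: 377 − 31 = 346 left.
June 1980 has 30 days: 346 − 30 = 316 left.
July 1980 has 31 days: 316 − 31 = 285 left.
August 1980 has 31 days: 285 − 31 = 254 left.
September 1980 has 30 days: 254 − 30 = 224 left.
October 1980 has 31 days: 224 − 31 = 193 left.
November 1980 has 30 days: 193 − 30 = 163 left.
December 1980 has 31 days: 163 − 31 = 132 left.
January 1981 has 31 days: 132 − 31 = 101 left.
February 1981 has 28 days (1981 is not a leap year): 101 − 28 = 73 left.
March 1981 has 31 days: 73 − 31 = 42 left.
April 1981 has 30 days: 42 − 30 = 12 left.
12 days into May 1981 → May 12, 1981.
Subtracting 1 month from May 12, 1981:
month 5 − 1 = 4 → April 1981.
Day 12 is valid in April, giving April 12, 1981.
Adding 600 days from April 12, 1981:
April has 30 days, so 30 − 12 = 18 days remain after April 12, 1981; 600 − 18 = 582 left.
May 1981 has 31 days: 582 − 31 = 551 left.
June 1981 has 30 days: 551 − 30 = 521 left.
July 1981 has 31 days: 521 − 31 = 490 left.
August 1981 has 31 days: 490 − 31 = 459 left.
September 1981 has 30 days: 459 − 30 = 429 left.
October 1981 has 31 days: 429 − 31 = 398 left.
November 1981 has 30 days: 398 − 30 = 368 left.
December 1981 has 31 days: 368 − 31 = 337 left.
January 1982 has 31 days: 337 − 31 = 306 left.
February 1982 has 28 days (1982 is not a leap year): 306 − 28 = 278 left.
March 1982 has 31 days: 278 − 31 = 247 left.
April 1982 has 30 days: 247 − 30 = 217 left.
May 1982 has 31 days: 217 − 31 = 186 left.
June 1982 has 30 days: 186 − 30 = 156 left.
July 1982 has 31 days: 156 − 31 = 125 left.
August 1982 has 31 days: 125 − 31 = 94 left.
September 1982 has 30 days: 94 − 30 = 64 left.
October 1982 has 31 days: 64 − 31 = 33 left.
November 1982 has 30 days: 33 − 30 = 3 left.
3 days into December 1982 → December 3, 1982.
Subtracting 323 days from December 3, 1982:
Going back 3 days from December 3, 1982 reaches the end of the previous month; 323 − 3 = 320 left.
November 1982 has 30 days: 320 − 30 = 290 left.
October 1982 has 31 days: 290 − 31 = 259 left.
September 1982 has 30 days: 259 − 30 = 229 left.
August 1982 has 31 days: 229 − 31 = 198 left.
July 1982 has 31 days: 198 − 31 = 167 left.
June 1982 has 30 days: 167 − 30 = 137 left.
May 1982 has 31 days: 137 − 31 = 106 left.
April 1982 has 30 days: 106 − 30 = 76 left.
March 1982 has 31 days: 76 − 31 = 45 left.
February 1982 has 28 days (1982 is not a leap year): 45 − 28 = 17 left.
January 1982 has 31 days; 31 − 17 = 14 → January 14, 1982.

January 14, 1982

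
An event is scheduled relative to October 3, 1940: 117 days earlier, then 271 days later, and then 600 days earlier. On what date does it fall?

Subtracting 117 days from October 3, 1940:
Going back 3 days from October 3, 1940 reaches the end of the previous month; 117 − 3 = 114 left.
September 1940 has 30 days: 114 − 30 = 84 left.
August 1940 has 31 days: 84 − 31 = 53 left.
July 1940 has 31 days: 53 − 31 = 22 left.
June 1940 has 30 days; 30 − 22 = 8 → June 8, 1940.
Counting forward 271 days from June 8, 1940:
June has 30 days, so 30 − 8 = 22 days remain after June 8, 1940; 271 − 22 = 249 left.
July 1940 has 31 days: 249 − 31 = 218 left.
August 1940 has 31 days: 218 − 31 = 187 left.
September 1940 has 30 days: 187 − 30 = 157 left.
October 1940 has 31 days: 157 − 31 = 126 left.
November 1940 has 30 days: 126 − 30 = 96 left.
December 1940 has 31 days: 96 − 31 = 65 left.
January 1941 has 31 days: 65 − 31 = 34 left.
February 1941 has 28 days (1941 is not a leap year): 34 − 28 = 6 left.
6 days into March 1941 → March 6, 1941.
Subtracting 600 days from March 6, 1941:
Going back 6 days from March 6, 1941 reaches the end of the previous month; 600 − 6 = 594 left.
February 1941 has 28 days (1941 is not a leap year): 594 − 28 = 566 left.
January 1941 has 31 days: 566 − 31 = 535 left.
December 1940 has 31 days: 535 − 31 = 504 left.
November 1940 has 30 days: 504 − 30 = 474 left.
October 1940 has 31 days: 474 − 31 = 443 left.
September 1940 has 30 days: 443 − 30 = 413 left.
August 1940 has 31 days: 413 − 31 = 382 left.
July 1940 has 31 days: 382 − 31 = 351 left.
June 1940 has 30 days: 351 − 30 = 321 left.
May 1940 has 31 days: 321 − 31 = 290 left.
April 1940 has 30 days: 290 − 30 = 260 left.
March 1940 has 31 days: 260 − 31 = 229 left.
February 1940 has 29 days (1940 is a leap year): 229 − 29 = 200 left.
January 1940 has 31 days: 200 − 31 = 169 left.
December 1939 has 31 days: 169 − 31 = 138 left.
November 1939 has 30 days: 138 − 30 = 108 left.
October 1939 has 31 days: 108 − 31 = 77 left.
September 1939 has 30 days: 77 − 30 = 47 left.
August 1939 has 31 days: 47 − 31 = 16 left.
July 1939 has 31 days; 31 − 16 = 15 → July 15, 1939.

July 15, 1939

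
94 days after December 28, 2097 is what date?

April 1, 2098

Adding 94 days from December 28, 2097.
December has 31 days, so 31 − 28 = 3 days remain after December 28, 2097; 94 − 3 = 91 left.
January 2098 has 31 days: 91 − 31 = 60 left.
February 2098 has 28 days (2098 is not a leap year): 60 − 28 = 32 left.
March 2098 has 31 days: 32 − 31 = 1 left.
1 day into April 2098 → April 1, 2098.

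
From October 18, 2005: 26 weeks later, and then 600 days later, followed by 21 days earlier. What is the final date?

November 18, 2007

Adding 26 weeks (= 182 days) from October 18, 2005:
October has 31 days, so 31 − 18 = 13 days remain after October 18, 2005; 182 − 13 = 169 left.
November 2005 has 30 days: 169 − 30 = 139 left.
December 2005 has 31 days: 139 − 31 = 108 left.
January 2006 has 31 days: 108 − 31 = 77 left.
February 2006 has 28 days (2006 is not a leap year): 77 − 28 = 49 left.
March 2006 has 31 days: 49 − 31 = 18 left.
18 days into April 2006 → April 18, 2006.
Counting forward 600 days from April 18, 2006:
April has 30 days, so 30 − 18 = 12 days remain after April 18, 2006; 600 − 12 = 588 left.
May 2006 has 31 days: 588 − 31 = 557 left.
June 2006 has 30 days: 557 − 30 = 527 left.
July 2006 has 31 days: 527 − 31 = 496 left.
August 2006 has 31 days: 496 − 31 = 465 left.
September 2006 has 30 days: 465 − 30 = 435 left.
October 2006 has 31 days: 435 − 31 = 404 left.
November 2006 has 30 days: 404 − 30 = 374 left.
December 2006 has 31 days: 374 − 31 = 343 left.
January 2007 has 31 days: 343 − 31 = 312 left.
February 2007 has 28 days (2007 is not a leap year): 312 − 28 = 284 left.
March 2007 has 31 days: 284 − 31 = 253 left.
April 2007 has 30 days: 253 − 30 = 223 left.
May 2007 has 31 days: 223 − 31 = 192 left.
June 2007 has 30 days: 192 − 30 = 162 left.
July 2007 has 31 days: 162 − 31 = 131 left.
August 2007 has 31 days: 131 − 31 = 100 left.
September 2007 has 30 days: 100 − 30 = 70 left.
October 2007 has 31 days: 70 − 31 = 39 left.
November 2007 has 30 days: 39 − 30 = 9 left.
9 days into December 2007 → December 9, 2007.
Counting back 21 days from December 9, 2007:
Going back 9 days from December 9, 2007 reaches the end of the previous month; 21 − 9 = 12 left.
November 2007 has 30 days; 30 − 12 = 18 → November 18, 2007.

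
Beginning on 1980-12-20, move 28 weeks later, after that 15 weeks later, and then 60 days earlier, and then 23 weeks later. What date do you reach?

Advancing 28 weeks (= 196 days) from December 20, 1980:
December has 31 days, so 31 − 20 = 11 days remain after December 20, 1980; 196 − 11 = 185 left.
January 1981 has 31 days: 185 − 31 = 154 left.
February 1981 has 28 days (1981 is not a leap year): 154 − 28 = 126 left.
March 1981 has 31 days: 126 − 31 = 95 left.
April 1981 has 30 days: 95 − 30 = 65 left.
May 1981 has 31 days: 65 − 31 = 34 left.
June 1981 has 30 days: 34 − 30 = 4 left.
4 days into July 1981 → July 4, 1981.
Counting forward 15 weeks (= 105 days) from July 4, 1981:
July has 31 days, so 31 − 4 = 27 days remain after July 4, 1981; 105 − 27 = 78 left.
August 1981 has 31 days: 78 − 31 = 47 left.
September 1981 has 30 days: 47 − 30 = 17 left.
17 days into October 1981 → October 17, 1981.
Subtracting 60 days from October 17, 1981:
Going back 17 days from October 17, 1981 reaches the end of the previous month; 60 − 17 = 43 left.
September 1981 has 30 days: 43 − 30 = 13 left.
August 1981 has 31 days; 31 − 13 = 18 → August 18, 1981.
Counting forward 23 weeks (= 161 days) from August 18, 1981:
August has 31 days, so 31 − 18 = 13 days remain after August 18, 1981; 161 − 13 = 148 left.
September 1981 has 30 days: 148 − 30 = 118 left.
October 1981 has 31 days: 118 − 31 = 87 left.
November 1981 has 30 days: 87 − 30 = 57 left.
December 1981 has 31 days: 57 − 31 = 26 left.
26 days into January 1982 → January 26, 1982.

January 26, 1982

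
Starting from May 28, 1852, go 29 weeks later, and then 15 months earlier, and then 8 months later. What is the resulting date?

Advancing 29 weeks (= 203 days) from May 28, 1852:
May has 31 days, so 31 − 28 = 3 days remain after May 28, 1852; 203 − 3 = 200 left.
June 1852 has 30 days: 200 − 30 = 170 left.
July 1852 has 31 days: 170 − 31 = 139 left.
August 1852 has 31 days: 139 − 31 = 108 left.
September 1852 has 30 days: 108 − 30 = 78 left.
October 1852 has 31 days: 78 − 31 = 47 left.
November 1852 has 30 days: 47 − 30 = 17 left.
17 days into December 1852 → December 17, 1852.
Counting back 15 months from December 17, 1852:
month 12 − 15 = -3, which is month 9 of year 1851 → September 1851.
Day 17 is valid in September, giving September 17, 1851.
Adding 8 months from September 17, 1851:
month 9 + 8 = 17, which is month 5 of year 1852 → May 1852.
Day 17 is valid in May, giving May 17, 1852.

May 17, 1852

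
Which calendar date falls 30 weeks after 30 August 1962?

Advancing 30 weeks = 210 days from August 30, 1962.
August has 31 days, so 31 − 30 = 1 day remains after August 30, 1962; 210 − 1 = 209 left.
September 1962 has 30 days: 209 − 30 = 179 left.
October 1962 has 31 days: 179 − 31 = 148 left.
November 1962 has 30 days: 148 − 30 = 118 left.
December 1962 has 31 days: 118 − 31 = 87 left.
January 1963 has 31 days: 87 − 31 = 56 left.
February 1963 has 28 days (1963 is not a leap year): 56 − 28 = 28 left.
28 days into March 1963 → March 28, 1963.

March 28, 1963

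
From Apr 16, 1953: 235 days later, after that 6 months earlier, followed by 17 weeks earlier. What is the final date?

February 8, 1953

Advancing 235 days from April 16, 1953:
April has 30 days, so 30 − 16 = 14 days remain after April 16, 1953; 235 − 14 = 221 left.
May 1953 has 31 days: 221 − 31 = 190 left.
June 1953 has 30 days: 190 − 30 = 160 left.
July 1953 has 31 days: 160 − 31 = 129 left.
August 1953 has 31 days: 129 − 31 = 98 left.
September 1953 has 30 days: 98 − 30 = 68 left.
October 1953 has 31 days: 68 − 31 = 37 left.
November 1953 has 30 days: 37 − 30 = 7 left.
7 days into December 1953 → December 7, 1953.
Counting back 6 months from December 7, 1953:
month 12 − 6 = 6 → June 1953.
Day 7 is valid in June, giving June 7, 1953.
Going back 17 weeks (= 119 days) from June 7, 1953:
Going back 7 days from June 7, 1953 reaches the end of the previous month; 119 − 7 = 112 left.
May 1953 has 31 days: 112 − 31 = 81 left.
April 1953 has 30 days: 81 − 30 = 51 left.
March 1953 has 31 days: 51 − 31 = 20 left.
February 1953 has 28 days; 28 − 20 = 8 → February 8, 1953.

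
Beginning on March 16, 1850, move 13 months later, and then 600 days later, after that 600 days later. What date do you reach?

Adding 13 months from March 16, 1850:
month 3 + 13 = 16, which is month 4 of year 1851 → April 1851.
Day 16 is valid in April, giving April 16, 1851.
Counting forward 600 days from April 16, 1851:
April has 30 days, so 30 − 16 = 14 days remain after April 16, 1851; 600 − 14 = 586 left.
May 1851 has 31 days: 586 − 31 = 555 left.
June 1851 has 30 days: 555 − 30 = 525 left.
July 1851 has 31 days: 525 − 31 = 494 left.
August 1851 has 31 days: 494 − 31 = 463 left.
September 1851 has 30 days: 463 − 30 = 433 left.
October 1851 has 31 days: 433 − 31 = 402 left.
November 1851 has 30 days: 402 − 30 = 372 left.
December 1851 has 31 days: 372 − 31 = 341 left.
January 1852 has 31 days: 341 − 31 = 310 left.
February 1852 has 29 days (1852 is a leap year): 310 − 29 = 281 left.
March 1852 has 31 days: 281 − 31 = 250 left.
April 1852 has 30 days: 250 − 30 = 220 left.
May 1852 has 31 days: 220 − 31 = 189 left.
June 1852 has 30 days: 189 − 30 = 159 left.
July 1852 has 31 days: 159 − 31 = 128 left.
August 1852 has 31 days: 128 − 31 = 97 left.
September 1852 has 30 days: 97 − 30 = 67 left.
October 1852 has 31 days: 67 − 31 = 36 left.
November 1852 has 30 days: 36 − 30 = 6 left.
6 days into December 1852 → December 6, 1852.
Counting forward 600 days from December 6, 1852:
December has 31 days, so 31 − 6 = 25 days remain after December 6, 1852; 600 − 25 = 575 left.
January 1853 has 31 days: 575 − 31 = 544 left.
February 1853 has 28 days (1853 is not a leap year): 544 − 28 = 516 left.
March 1853 has 31 days: 516 − 31 = 485 left.
April 1853 has 30 days: 485 − 30 = 455 left.
May 1853 has 31 days: 455 − 31 = 424 left.
June 1853 has 30 days: 424 − 30 = 394 left.
July 1853 has 31 days: 394 − 31 = 363 left.
August 1853 has 31 days: 363 − 31 = 332 left.
September 1853 has 30 days: 332 − 30 = 302 left.
October 1853 has 31 days: 302 − 31 = 271 left.
November 1853 has 30 days: 271 − 30 = 241 left.
December 1853 has 31 days: 241 − 31 = 210 left.
January 1854 has 31 days: 210 − 31 = 179 left.
February 1854 has 28 days (1854 is not a leap year): 179 − 28 = 151 left.
March 1854 has 31 days: 151 − 31 = 120 left.
April 1854 has 30 days: 120 − 30 = 90 left.
May 1854 has 31 days: 90 − 31 = 59 left.
June 1854 has 30 days: 59 − 30 = 29 left.
29 days into July 1854 → July 29, 1854.

July 29, 1854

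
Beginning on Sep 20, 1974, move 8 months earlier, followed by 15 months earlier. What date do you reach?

Subtracting 8 months from September 20, 1974:
month 9 − 8 = 1 → January 1974.
Day 20 is valid in January, giving January 20, 1974.
Subtracting 15 months from January 20, 1974:
month 1 − 15 = -14, which is month 10 of year 1972 → October 1972.
Day 20 is valid in October, giving October 20, 1972.

October 20, 1972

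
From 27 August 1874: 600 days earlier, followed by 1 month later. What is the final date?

Counting back 600 days from August 27, 1874:
Going back 27 days from August 27, 1874 reaches the end of the previous month; 600 − 27 = 573 left.
July 1874 has 31 days: 573 − 31 = 542 left.
June 1874 has 30 days: 542 − 30 = 512 left.
May 1874 has 31 days: 512 − 31 = 481 left.
April 1874 has 30 days: 481 − 30 = 451 left.
March 1874 has 31 days: 451 − 31 = 420 left.
February 1874 has 28 days (1874 is not a leap year): 420 − 28 = 392 left.
January 1874 has 31 days: 392 − 31 = 361 left.
December 1873 has 31 days: 361 − 31 = 330 left.
November 1873 has 30 days: 330 − 30 = 300 left.
October 1873 has 31 days: 300 − 31 = 269 left.
September 1873 has 30 days: 269 − 30 = 239 left.
August 1873 has 31 days: 239 − 31 = 208 left.
July 1873 has 31 days: 208 − 31 = 177 left.
June 1873 has 30 days: 177 − 30 = 147 left.
May 1873 has 31 days: 147 − 31 = 116 left.
April 1873 has 30 days: 116 − 30 = 86 left.
March 1873 has 31 days: 86 − 31 = 55 left.
February 1873 has 28 days (1873 is not a leap year): 55 − 28 = 27 left.
January 1873 has 31 days; 31 − 27 = 4 → January 4, 1873.
Adding 1 month from January 4, 1873:
month 1 + 1 = 2 → February 1873.
Day 4 is valid in February, giving February 4, 1873.

February 4, 1873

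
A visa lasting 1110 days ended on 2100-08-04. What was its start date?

July 20, 2097

Counting back 1110 days from August 4, 2100.
Going back 4 days from August 4, 2100 reaches the end of the previous month; 1110 − 4 = 1106 left.
July 2100 has 31 days: 1106 − 31 = 1075 left.
June 2100 has 30 days: 1075 − 30 = 1045 left.
May 2100 has 31 days: 1045 − 31 = 1014 left.
April 2100 has 30 days: 1014 − 30 = 984 left.
March 2100 has 31 days: 984 − 31 = 953 left.
February 2100 has 28 days (2100 is not a leap year (divisible by 100 but not 400)): 953 − 28 = 925 left.
January 2100 has 31 days: 925 − 31 = 894 left.
December 2099 has 31 days: 894 − 31 = 863 left.
November 2099 has 30 days: 863 − 30 = 833 left.
October 2099 has 31 days: 833 − 31 = 802 left.
September 2099 has 30 days: 802 − 30 = 772 left.
August 2099 has 31 days: 772 − 31 = 741 left.
July 2099 has 31 days: 741 − 31 = 710 left.
June 2099 has 30 days: 710 − 30 = 680 left.
May 2099 has 31 days: 680 − 31 = 649 left.
April 2099 has 30 days: 649 − 30 = 619 left.
March 2099 has 31 days: 619 − 31 = 588 left.
February 2099 has 28 days (2099 is not a leap year): 588 − 28 = 560 left.
January 2099 has 31 days: 560 − 31 = 529 left.
December 2098 has 31 days: 529 − 31 = 498 left.
November 2098 has 30 days: 498 − 30 = 468 left.
October 2098 has 31 days: 468 − 31 = 437 left.
September 2098 has 30 days: 437 − 30 = 407 left.
August 2098 has 31 days: 407 − 31 = 376 left.
July 2098 has 31 days: 376 − 31 = 345 left.
June 2098 has 30 days: 345 − 30 = 315 left.
May 2098 has 31 days: 315 − 31 = 284 left.
April 2098 has 30 days: 284 − 30 = 254 left.
March 2098 has 31 days: 254 − 31 = 223 left.
February 2098 has 28 days (2098 is not a leap year): 223 − 28 = 195 left.
January 2098 has 31 days: 195 − 31 = 164 left.
December 2097 has 31 days: 164 − 31 = 133 left.
November 2097 has 30 days: 133 − 30 = 103 left.
October 2097 has 31 days: 103 − 31 = 72 left.
September 2097 has 30 days: 72 − 30 = 42 left.
August 2097 has 31 days: 42 − 31 = 11 left.
July 2097 has 31 days; 31 − 11 = 20 → July 20, 2097.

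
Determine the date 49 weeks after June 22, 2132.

Adding 49 weeks = 343 days from June 22, 2132.
June has 30 days, so 30 − 22 = 8 days remain after June 22, 2132; 343 − 8 = 335 left.
July 2132 has 31 days: 335 − 31 = 304 left.
August 2132 has 31 days: 304 − 31 = 273 left.
September 2132 has 30 days: 273 − 30 = 243 left.
October 2132 has 31 days: 243 − 31 = 212 left.
November 2132 has 30 days: 212 − 30 = 182 left.
December 2132 has 31 days: 182 − 31 = 151 left.
January 2133 has 31 days: 151 − 31 = 120 left.
February 2133 has 28 days (2133 is not a leap year): 120 − 28 = 92 left.
March 2133 has 31 days: 92 − 31 = 61 left.
April 2133 has 30 days: 61 − 30 = 31 left.
31 days into May 2133 → May 31, 2133.

May 31, 2133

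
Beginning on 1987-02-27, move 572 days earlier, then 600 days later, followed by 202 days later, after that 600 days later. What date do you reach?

Counting back 572 days from February 27, 1987:
Going back 27 days from February 27, 1987 reaches the end of the previous month; 572 − 27 = 545 left.
January 1987 has 31 days: 545 − 31 = 514 left.
December 1986 has 31 days: 514 − 31 = 483 left.
November 1986 has 30 days: 483 − 30 = 453 left.
October 1986 has 31 days: 453 − 31 = 422 left.
September 1986 has 30 days: 422 − 30 = 392 left.
August 1986 has 31 days: 392 − 31 = 361 left.
July 1986 has 31 days: 361 − 31 = 330 left.
June 1986 has 30 days: 330 − 30 = 300 left.
May 1986 has 31 days: 300 − 31 = 269 left.
April 1986 has 30 days: 269 − 30 = 239 left.
March 1986 has 31 days: 239 − 31 = 208 left.
February 1986 has 28 days (1986 is not a leap year): 208 − 28 = 180 left.
January 1986 has 31 days: 180 − 31 = 149 left.
December 1985 has 31 days: 149 − 31 = 118 left.
November 1985 has 30 days: 118 − 30 = 88 left.
October 1985 has 31 days: 88 − 31 = 57 left.
September 1985 has 30 days: 57 − 30 = 27 left.
August 1985 has 31 days; 31 − 27 = 4 → August 4, 1985.
Advancing 600 days from August 4, 1985:
August has 31 days, so 31 − 4 = 27 days remain after August 4, 1985; 600 − 27 = 573 left.
September 1985 has 30 days: 573 − 30 = 543 left.
October 1985 has 31 days: 543 − 31 = 512 left.
November 1985 has 30 days: 512 − 30 = 482 left.
December 1985 has 31 days: 482 − 31 = 451 left.
January 1986 has 31 days: 451 − 31 = 420 left.
February 1986 has 28 days (1986 is not a leap year): 420 − 28 = 392 left.
March 1986 has 31 days: 392 − 31 = 361 left.
April 1986 has 30 days: 361 − 30 = 331 left.
May 1986 has 31 days: 331 − 31 = 300 left.
June 1986 has 30 days: 300 − 30 = 270 left.
July 1986 has 31 days: 270 − 31 = 239 left.
August 1986 has 31 days: 239 − 31 = 208 left.
September 1986 has 30 days: 208 − 30 = 178 left.
October 1986 has 31 days: 178 − 31 = 147 left.
November 1986 has 30 days: 147 − 30 = 117 left.
December 1986 has 31 days: 117 − 31 = 86 left.
January 1987 has 31 days: 86 − 31 = 55 left.
February 1987 has 28 days (1987 is not a leap year): 55 − 28 = 27 left.
27 days into March 1987 → March 27, 1987.
Adding 202 days from March 27, 1987:
March has 31 days, so 31 − 27 = 4 days remain after March 27, 1987; 202 − 4 = 198 left.
April 1987 has 30 days: 198 − 30 = 168 left.
May 1987 has 31 days: 168 − 31 = 137 left.
June 1987 has 30 days: 137 − 30 = 107 left.
July 1987 has 31 days: 107 − 31 = 76 left.
August 1987 has 31 days: 76 − 31 = 45 left.
September 1987 has 30 days: 45 − 30 = 15 left.
15 days into October 1987 → October 15, 1987.
Adding 600 days from October 15, 1987:
October has 31 days, so 31 − 15 = 16 days remain after October 15, 1987; 600 − 16 = 584 left.
November 1987 has 30 days: 584 − 30 = 554 left.
December 1987 has 31 days: 554 − 31 = 523 left.
January 1988 has 31 days: 523 − 31 = 492 left.
February 1988 has 29 days (1988 is a leap year): 492 − 29 = 463 left.
March 1988 has 31 days: 463 − 31 = 432 left.
April 1988 has 30 days: 432 − 30 = 402 left.
May 1988 has 31 days: 402 − 31 = 371 left.
June 1988 has 30 days: 371 − 30 = 341 left.
July 1988 has 31 days: 341 − 31 = 310 left.
August 1988 has 31 days: 310 − 31 = 279 left.
September 1988 has 30 days: 279 − 30 = 249 left.
October 1988 has 31 days: 249 − 31 = 218 left.
November 1988 has 30 days: 218 − 30 = 188 left.
December 1988 has 31 days: 188 − 31 = 157 left.
January 1989 has 31 days: 157 − 31 = 126 left.
February 1989 has 28 days (1989 is not a leap year): 126 − 28 = 98 left.
March 1989 has 31 days: 98 − 31 = 67 left.
April 1989 has 30 days: 67 − 30 = 37 left.
May 1989 has 31 days: 37 − 31 = 6 left.
6 days into June 1989 → June 6, 1989.

June 6, 1989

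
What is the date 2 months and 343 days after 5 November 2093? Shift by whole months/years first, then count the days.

Advancing 2 months and 343 days from November 5, 2093: first the month/year part, then the days.
month 11 + 2 = 13, which is month 1 of year 2094 → January 2094.
Day 5 is valid in January, giving January 5, 2094.
Now add 343 days from January 5, 2094.
January has 31 days, so 31 − 5 = 26 days remain after January 5, 2094; 343 − 26 = 317 left.
February 2094 has 28 days (2094 is not a leap year): 317 − 28 = 289 left.
March 2094 has 31 days: 289 − 31 = 258 left.
April 2094 has 30 days: 258 − 30 = 228 left.
May 2094 has 31 days: 228 − 31 = 197 left.
June 2094 has 30 days: 197 − 30 = 167 left.
July 2094 has 31 days: 167 − 31 = 136 left.
August 2094 has 31 days: 136 − 31 = 105 left.
September 2094 has 30 days: 105 − 30 = 75 left.
October 2094 has 31 days: 75 − 31 = 44 left.
November 2094 has 30 days: 44 − 30 = 14 left.
14 days into December 2094 → December 14, 2094.

December 14, 2094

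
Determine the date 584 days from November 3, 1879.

Counting forward 584 days from November 3, 1879.
November has 30 days, so 30 − 3 = 27 days remain after November 3, 1879; 584 − 27 = 557 left.
December 1879 has 31 days: 557 − 31 = 526 left.
January 1880 has 31 days: 526 − 31 = 495 left.
February 1880 has 29 days (1880 is a leap year): 495 − 29 = 466 left.
March 1880 has 31 days: 466 − 31 = 435 left.
April 1880 has 30 days: 435 − 30 = 405 left.
May 1880 has 31 days: 405 − 31 = 374 left.
June 1880 has 30 days: 374 − 30 = 344 left.
July 1880 has 31 days: 344 − 31 = 313 left.
August 1880 has 31 days: 313 − 31 = 282 left.
September 1880 has 30 days: 282 − 30 = 252 left.
October 1880 has 31 days: 252 − 31 = 221 left.
November 1880 has 30 days: 221 − 30 = 191 left.
December 1880 has 31 days: 191 − 31 = 160 left.
January 1881 has 31 days: 160 − 31 = 129 left.
February 1881 has 28 days (1881 is not a leap year): 129 − 28 = 101 left.
March 1881 has 31 days: 101 − 31 = 70 left.
April 1881 has 30 days: 70 − 30 = 40 left.
May 1881 has 31 days: 40 − 31 = 9 left.
9 days into June 1881 → June 9, 1881.

June 9, 1881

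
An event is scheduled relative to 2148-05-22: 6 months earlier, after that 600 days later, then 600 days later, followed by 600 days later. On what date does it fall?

October 26, 2152

Counting back 6 months from May 22, 2148:
month 5 − 6 = -1, which is month 11 of year 2147 → November 2147.
Day 22 is valid in November, giving November 22, 2147.
Counting forward 600 days from November 22, 2147:
November has 30 days, so 30 − 22 = 8 days remain after November 22, 2147; 600 − 8 = 592 left.
December 2147 has 31 days: 592 − 31 = 561 left.
January 2148 has 31 days: 561 − 31 = 530 left.
February 2148 has 29 days (2148 is a leap year): 530 − 29 = 501 left.
March 2148 has 31 days: 501 − 31 = 470 left.
April 2148 has 30 days: 470 − 30 = 440 left.
May 2148 has 31 days: 440 − 31 = 409 left.
June 2148 has 30 days: 409 − 30 = 379 left.
July 2148 has 31 days: 379 − 31 = 348 left.
August 2148 has 31 days: 348 − 31 = 317 left.
September 2148 has 30 days: 317 − 30 = 287 left.
October 2148 has 31 days: 287 − 31 = 256 left.
November 2148 has 30 days: 256 − 30 = 226 left.
December 2148 has 31 days: 226 − 31 = 195 left.
January 2149 has 31 days: 195 − 31 = 164 left.
February 2149 has 28 days (2149 is not a leap year): 164 − 28 = 136 left.
March 2149 has 31 days: 136 − 31 = 105 left.
April 2149 has 30 days: 105 − 30 = 75 left.
May 2149 has 31 days: 75 − 31 = 44 left.
June 2149 has 30 days: 44 − 30 = 14 left.
14 days into July 2149 → July 14, 2149.
Adding 600 days from July 14, 2149:
July has 31 days, so 31 − 14 = 17 days remain after July 14, 2149; 600 − 17 = 583 left.
August 2149 has 31 days: 583 − 31 = 552 left.
September 2149 has 30 days: 552 − 30 = 522 left.
October 2149 has 31 days: 522 − 31 = 491 left.
November 2149 has 30 days: 491 − 30 = 461 left.
December 2149 has 31 days: 461 − 31 = 430 left.
January 2150 has 31 days: 430 − 31 = 399 left.
February 2150 has 28 days (2150 is not a leap year): 399 − 28 = 371 left.
March 2150 has 31 days: 371 − 31 = 340 left.
April 2150 has 30 days: 340 − 30 = 310 left.
May 2150 has 31 days: 310 − 31 = 279 left.
June 2150 has 30 days: 279 − 30 = 249 left.
July 2150 has 31 days: 249 − 31 = 218 left.
August 2150 has 31 days: 218 − 31 = 187 left.
September 2150 has 30 days: 187 − 30 = 157 left.
October 2150 has 31 days: 157 − 31 = 126 left.
November 2150 has 30 days: 126 − 30 = 96 left.
December 2150 has 31 days: 96 − 31 = 65 left.
January 2151 has 31 days: 65 − 31 = 34 left.
February 2151 has 28 days (2151 is not a leap year): 34 − 28 = 6 left.
6 days into March 2151 → March 6, 2151.
Advancing 600 days from March 6, 2151:
March has 31 days, so 31 − 6 = 25 days remain after March 6, 2151; 600 − 25 = 575 left.
April 2151 has 30 days: 575 − 30 = 545 left.
May 2151 has 31 days: 545 − 31 = 514 left.
June 2151 has 30 days: 514 − 30 = 484 left.
July 2151 has 31 days: 484 − 31 = 453 left.
August 2151 has 31 days: 453 − 31 = 422 left.
September 2151 has 30 days: 422 − 30 = 392 left.
October 2151 has 31 days: 392 − 31 = 361 left.
November 2151 has 30 days: 361 − 30 = 331 left.
December 2151 has 31 days: 331 − 31 = 300 left.
January 2152 has 31 days: 300 − 31 = 269 left.
February 2152 has 29 days (2152 is a leap year): 269 − 29 = 240 left.
March 2152 has 31 days: 240 − 31 = 209 left.
April 2152 has 30 days: 209 − 30 = 179 left.
May 2152 has 31 days: 179 − 31 = 148 left.
June 2152 has 30 days: 148 − 30 = 118 left.
July 2152 has 31 days: 118 − 31 = 87 left.
August 2152 has 31 days: 87 − 31 = 56 left.
September 2152 has 30 days: 56 − 30 = 26 left.
26 days into October 2152 → October 26, 2152.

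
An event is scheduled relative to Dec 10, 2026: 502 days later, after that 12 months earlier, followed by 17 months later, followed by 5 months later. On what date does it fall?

February 25, 2029

Advancing 502 days from December 10, 2026:
December has 31 days, so 31 − 10 = 21 days remain after December 10, 2026; 502 − 21 = 481 left.
January 2027 has 31 days: 481 − 31 = 450 left.
February 2027 has 28 days (2027 is not a leap year): 450 − 28 = 422 left.
March 2027 has 31 days: 422 − 31 = 391 left.
April 2027 has 30 days: 391 − 30 = 361 left.
May 2027 has 31 days: 361 − 31 = 330 left.
June 2027 has 30 days: 330 − 30 = 300 left.
July 2027 has 31 days: 300 − 31 = 269 left.
August 2027 has 31 days: 269 − 31 = 238 left.
September 2027 has 30 days: 238 − 30 = 208 left.
October 2027 has 31 days: 208 − 31 = 177 left.
November 2027 has 30 days: 177 − 30 = 147 left.
December 2027 has 31 days: 147 − 31 = 116 left.
January 2028 has 31 days: 116 − 31 = 85 left.
February 2028 has 29 days (2028 is a leap year): 85 − 29 = 56 left.
March 2028 has 31 days: 56 − 31 = 25 left.
25 days into April 2028 → April 25, 2028.
Counting back 12 months from April 25, 2028:
month 4 − 12 = -8, which is month 4 of year 2027 → April 2027.
Day 25 is valid in April, giving April 25, 2027.
Advancing 17 months from April 25, 2027:
month 4 + 17 = 21, which is month 9 of year 2028 → September 2028.
Day 25 is valid in September, giving September 25, 2028.
Adding 5 months from September 25, 2028:
month 9 + 5 = 14, which is month 2 of year 2029 → February 2029.
Day 25 is valid in February, giving February 25, 2029.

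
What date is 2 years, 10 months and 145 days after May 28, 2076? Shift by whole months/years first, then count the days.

August 20, 2079

Adding 2 years, 10 months and 145 days from May 28, 2076: first the month/year part, then the days.
+2 years → 2078; month 5 + 10 = 15, which is month 3 of year 2079 → March 2079.
Day 28 is valid in March, giving March 28, 2079.
Now add 145 days from March 28, 2079.
March has 31 days, so 31 − 28 = 3 days remain after March 28, 2079; 145 − 3 = 142 left.
April 2079 has 30 days: 142 − 30 = 112 left.
May 2079 has 31 days: 112 − 31 = 81 left.
June 2079 has 30 days: 81 − 30 = 51 left.
July 2079 has 31 days: 51 − 31 = 20 left.
20 days into August 2079 → August 20, 2079.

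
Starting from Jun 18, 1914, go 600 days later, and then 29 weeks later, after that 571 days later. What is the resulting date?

March 23, 1918

Counting forward 600 days from June 18, 1914:
June has 30 days, so 30 − 18 = 12 days remain after June 18, 1914; 600 − 12 = 588 left.
July 1914 has 31 days: 588 − 31 = 557 left.
August 1914 has 31 days: 557 − 31 = 526 left.
September 1914 has 30 days: 526 − 30 = 496 left.
October 1914 has 31 days: 496 − 31 = 465 left.
November 1914 has 30 days: 465 − 30 = 435 left.
December 1914 has 31 days: 435 − 31 = 404 left.
January 1915 has 31 days: 404 − 31 = 373 left.
February 1915 has 28 days (1915 is not a leap year): 373 − 28 = 345 left.
March 1915 has 31 days: 345 − 31 = 314 left.
April 1915 has 30 days: 314 − 30 = 284 left.
May 1915 has 31 days: 284 − 31 = 253 left.
June 1915 has 30 days: 253 − 30 = 223 left.
July 1915 has 31 days: 223 − 31 = 192 left.
August 1915 has 31 days: 192 − 31 = 161 left.
September 1915 has 30 days: 161 − 30 = 131 left.
October 1915 has 31 days: 131 − 31 = 100 left.
November 1915 has 30 days: 100 − 30 = 70 left.
December 1915 has 31 days: 70 − 31 = 39 left.
January 1916 has 31 days: 39 − 31 = 8 left.
8 days into February 1916 → February 8, 1916.
Adding 29 weeks (= 203 days) from February 8, 1916:
February has 29 days, so 29 − 8 = 21 days remain after February 8, 1916; 203 − 21 = 182 left.
March 1916 has 31 days: 182 − 31 = 151 left.
April 1916 has 30 days: 151 − 30 = 121 left.
May 1916 has 31 days: 121 − 31 = 90 left.
June 1916 has 30 days: 90 − 30 = 60 left.
July 1916 has 31 days: 60 − 31 = 29 left.
29 days into August 1916 → August 29, 1916.
Adding 571 days from August 29, 1916:
August has 31 days, so 31 − 29 = 2 days remain after August 29, 1916; 571 − 2 = 569 left.
September 1916 has 30 days: 569 − 30 = 539 left.
October 1916 has 31 days: 539 − 31 = 508 left.
November 1916 has 30 days: 508 − 30 = 478 left.
December 1916 has 31 days: 478 − 31 = 447 left.
January 1917 has 31 days: 447 − 31 = 416 left.
February 1917 has 28 days (1917 is not a leap year): 416 − 28 = 388 left.
March 1917 has 31 days: 388 − 31 = 357 left.
April 1917 has 30 days: 357 − 30 = 327 left.
May 1917 has 31 days: 327 − 31 = 296 left.
June 1917 has 30 days: 296 − 30 = 266 left.
July 1917 has 31 days: 266 − 31 = 235 left.
August 1917 has 31 days: 235 − 31 = 204 left.
September 1917 has 30 days: 204 − 30 = 174 left.
October 1917 has 31 days: 174 − 31 = 143 left.
November 1917 has 30 days: 143 − 30 = 113 left.
December 1917 has 31 days: 113 − 31 = 82 left.
January 1918 has 31 days: 82 − 31 = 51 left.
February 1918 has 28 days (1918 is not a leap year): 51 − 28 = 23 left.
23 days into March 1918 → March 23, 1918.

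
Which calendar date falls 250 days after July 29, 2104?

April 5, 2105

Advancing 250 days from July 29, 2104.
July has 31 days, so 31 − 29 = 2 days remain after July 29, 2104; 250 − 2 = 248 left.
August 2104 has 31 days: 248 − 31 = 217 left.
September 2104 has 30 days: 217 − 30 = 187 left.
October 2104 has 31 days: 187 − 31 = 156 left.
November 2104 has 30 days: 156 − 30 = 126 left.
December 2104 has 31 days: 126 − 31 = 95 left.
January 2105 has 31 days: 95 − 31 = 64 left.
February 2105 has 28 days (2105 is not a leap year): 64 − 28 = 36 left.
March 2105 has 31 days: 36 − 31 = 5 left.
5 days into April 2105 → April 5, 2105.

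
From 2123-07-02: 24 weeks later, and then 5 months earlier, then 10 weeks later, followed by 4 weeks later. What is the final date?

Counting forward 24 weeks (= 168 days) from July 2, 2123:
July has 31 days, so 31 − 2 = 29 days remain after July 2, 2123; 168 − 29 = 139 left.
August 2123 has 31 days: 139 − 31 = 108 left.
September 2123 has 30 days: 108 − 30 = 78 left.
October 2123 has 31 days: 78 − 31 = 47 left.
November 2123 has 30 days: 47 − 30 = 17 left.
17 days into December 2123 → December 17, 2123.
Subtracting 5 months from December 17, 2123:
month 12 − 5 = 7 → July 2123.
Day 17 is valid in July, giving July 17, 2123.
Counting forward 10 weeks (= 70 days) from July 17, 2123:
July has 31 days, so 31 − 17 = 14 days remain after July 17, 2123; 70 − 14 = 56 left.
August 2123 has 31 days: 56 − 31 = 25 left.
25 days into September 2123 → September 25, 2123.
Adding 4 weeks (= 28 days) from September 25, 2123:
September has 30 days, so 30 − 25 = 5 days remain after September 25, 2123; 28 − 5 = 23 left.
23 days into October 2123 → October 23, 2123.

October 23, 2123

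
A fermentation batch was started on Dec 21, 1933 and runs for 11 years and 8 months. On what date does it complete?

Counting forward 11 years and 8 months from December 21, 1933.
+11 years → 1944; month 12 + 8 = 20, which is month 8 of year 1945 → August 1945.
Day 21 is valid in August, giving August 21, 1945.

August 21, 1945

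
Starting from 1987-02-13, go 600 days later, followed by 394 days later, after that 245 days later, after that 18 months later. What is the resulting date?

January 6, 1992

Counting forward 600 days from February 13, 1987:
February has 28 days, so 28 − 13 = 15 days remain after February 13, 1987; 600 − 15 = 585 left.
March 1987 has 31 days: 585 − 31 = 554 left.
April 1987 has 30 days: 554 − 30 = 524 left.
May 1987 has 31 days: 524 − 31 = 493 left.
June 1987 has 30 days: 493 − 30 = 463 left.
July 1987 has 31 days: 463 − 31 = 432 left.
August 1987 has 31 days: 432 − 31 = 401 left.
September 1987 has 30 days: 401 − 30 = 371 left.
October 1987 has 31 days: 371 − 31 = 340 left.
November 1987 has 30 days: 340 − 30 = 310 left.
December 1987 has 31 days: 310 − 31 = 279 left.
January 1988 has 31 days: 279 − 31 = 248 left.
February 1988 has 29 days (1988 is a leap year): 248 − 29 = 219 left.
March 1988 has 31 days: 219 − 31 = 188 left.
April 1988 has 30 days: 188 − 30 = 158 left.
May 1988 has 31 days: 158 − 31 = 127 left.
June 1988 has 30 days: 127 − 30 = 97 left.
July 1988 has 31 days: 97 − 31 = 66 left.
August 1988 has 31 days: 66 − 31 = 35 left.
September 1988 has 30 days: 35 − 30 = 5 left.
5 days into October 1988 → October 5, 1988.
Counting forward 394 days from October 5, 1988:
October has 31 days, so 31 − 5 = 26 days remain after October 5, 1988; 394 − 26 = 368 left.
November 1988 has 30 days: 368 − 30 = 338 left.
December 1988 has 31 days: 338 − 31 = 307 left.
January 1989 has 31 days: 307 − 31 = 276 left.
February 1989 has 28 days (1989 is not a leap year): 276 − 28 = 248 left.
March 1989 has 31 days: 248 − 31 = 217 left.
April 1989 has 30 days: 217 − 30 = 187 left.
May 1989 has 31 days: 187 − 31 = 156 left.
June 1989 has 30 days: 156 − 30 = 126 left.
July 1989 has 31 days: 126 − 31 = 95 left.
August 1989 has 31 days: 95 − 31 = 64 left.
September 1989 has 30 days: 64 − 30 = 34 left.
October 1989 has 31 days: 34 − 31 = 3 left.
3 days into November 1989 → November 3, 1989.
Counting forward 245 days from November 3, 1989:
November has 30 days, so 30 − 3 = 27 days remain after November 3, 1989; 245 − 27 = 218 left.
December 1989 has 31 days: 218 − 31 = 187 left.
January 1990 has 31 days: 187 − 31 = 156 left.
February 1990 has 28 days (1990 is not a leap year): 156 − 28 = 128 left.
March 1990 has 31 days: 128 − 31 = 97 left.
April 1990 has 30 days: 97 − 30 = 67 left.
May 1990 has 31 days: 67 − 31 = 36 left.
June 1990 has 30 days: 36 − 30 = 6 left.
6 days into July 1990 → July 6, 1990.
Advancing 18 months from July 6, 1990:
month 7 + 18 = 25, which is month 1 of year 1992 → January 1992.
Day 6 is valid in January, giving January 6, 1992.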